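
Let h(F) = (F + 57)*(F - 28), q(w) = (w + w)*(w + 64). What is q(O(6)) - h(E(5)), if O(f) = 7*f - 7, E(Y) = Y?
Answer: 8356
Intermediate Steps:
O(f) = -7 + 7*f
q(w) = 2*w*(64 + w) (q(w) = (2*w)*(64 + w) = 2*w*(64 + w))
h(F) = (-28 + F)*(57 + F) (h(F) = (57 + F)*(-28 + F) = (-28 + F)*(57 + F))
q(O(6)) - h(E(5)) = 2*(-7 + 7*6)*(64 + (-7 + 7*6)) - (-1596 + 5² + 29*5) = 2*(-7 + 42)*(64 + (-7 + 42)) - (-1596 + 25 + 145) = 2*35*(64 + 35) - 1*(-1426) = 2*35*99 + 1426 = 6930 + 1426 = 8356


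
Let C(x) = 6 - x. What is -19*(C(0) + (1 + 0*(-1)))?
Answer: -133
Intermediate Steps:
-19*(C(0) + (1 + 0*(-1))) = -19*((6 - 1*0) + (1 + 0*(-1))) = -19*((6 + 0) + (1 + 0)) = -19*(6 + 1) = -19*7 = -133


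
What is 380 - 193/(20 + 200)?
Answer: 83407/220 ≈ 379.12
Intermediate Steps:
380 - 193/(20 + 200) = 380 - 193/220 = 83407/220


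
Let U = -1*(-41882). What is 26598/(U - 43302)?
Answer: -13299/710 ≈ -18.731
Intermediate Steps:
U = 41882
26598/(U - 43302) = 26598/(41882 - 43302) = 26598/(-1420) = 26598*(-1/1420) = -13299/710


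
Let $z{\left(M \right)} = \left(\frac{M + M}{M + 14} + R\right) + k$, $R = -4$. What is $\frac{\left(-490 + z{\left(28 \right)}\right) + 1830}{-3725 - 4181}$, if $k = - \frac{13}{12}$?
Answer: $- \frac{5345}{31624} \approx -0.16902$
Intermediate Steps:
$k = - \frac{13}{12}$ ($k = \left(-13\right) \frac{1}{12} = - \frac{13}{12} \approx -1.0833$)
$z{\left(M \right)} = - \frac{61}{12} + \frac{2 M}{14 + M}$ ($z{\left(M \right)} = \left(\frac{M + M}{M + 14} - 4\right) - \frac{13}{12} = \left(\frac{2 M}{14 + M} - 4\right) - \frac{13}{12} = \left(-4 + \frac{2 M}{14 + M}\right) - \frac{13}{12} = - \frac{61}{12} + \frac{2 M}{14 + M}$)
$\frac{\left(-490 + z{\left(28 \right)}\right) + 1830}{-3725 - 4181} = \frac{\left(-490 + \frac{-854 - 1036}{12 \left(14 + 28\right)}\right) + 1830}{-3725 - 4181} = \frac{\left(-490 + \frac{-854 - 1036}{12 \cdot 42}\right) + 1830}{-7906} = \left(\left(-490 + \frac{1}{12} \cdot \frac{1}{42} \left(-1890\right)\right) + 1830\right) \left(- \frac{1}{7906}\right) = \left(\left(-490 - \frac{15}{4}\right) + 1830\right) \left(- \frac{1}{7906}\right) = \left(- \frac{1975}{4} + 1830\right) \left(- \frac{1}{7906}\right) = \frac{5345}{4} \left(- \frac{1}{7906}\right) = - \frac{5345}{31624}$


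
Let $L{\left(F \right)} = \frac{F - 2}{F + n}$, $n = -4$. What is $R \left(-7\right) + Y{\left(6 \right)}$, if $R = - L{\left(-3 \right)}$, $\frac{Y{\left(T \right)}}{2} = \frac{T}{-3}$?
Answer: $1$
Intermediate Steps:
$Y{\left(T \right)} = - \frac{2 T}{3}$ ($Y{\left(T \right)} = 2 \frac{T}{-3} = 2 T \left(- \frac{1}{3}\right) = 2 \left(- \frac{T}{3}\right) = - \frac{2 T}{3}$)
$L{\left(F \right)} = \frac{-2 + F}{-4 + F}$ ($L{\left(F \right)} = \frac{F - 2}{F - 4} = \frac{-2 + F}{-4 + F}$)
$R = - \frac{5}{7}$ ($R = - \frac{-2 - 3}{-4 - 3} = - \frac{-5}{-7} = - \frac{\left(-1\right) \left(-5\right)}{7} = \left(-1\right) \frac{5}{7} = - \frac{5}{7} \approx -0.71429$)
$R \left(-7\right) + Y{\left(6 \right)} = \left(- \frac{5}{7}\right) \left(-7\right) - 4 = 5 - 4 = 1$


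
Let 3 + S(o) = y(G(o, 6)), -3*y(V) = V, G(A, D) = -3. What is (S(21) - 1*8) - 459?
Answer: -469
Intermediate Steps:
y(V) = -V/3
S(o) = -2 (S(o) = -3 - ⅓*(-3) = -3 + 1 = -2)
(S(21) - 1*8) - 459 = (-2 - 1*8) - 459 = (-2 - 8) - 459 = -10 - 459 = -469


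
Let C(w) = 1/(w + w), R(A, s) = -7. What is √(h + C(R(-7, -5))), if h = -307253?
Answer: I*√60221602/14 ≈ 554.3*I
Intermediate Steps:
C(w) = 1/(2*w)
√(h + C(R(-7, -5))) = √(-307253 + (½)/(-7)) = √(-307253 + (½)*(-⅐)) = √(-307253 - 1/14) = √(-4301543/14) = I*√60221602/14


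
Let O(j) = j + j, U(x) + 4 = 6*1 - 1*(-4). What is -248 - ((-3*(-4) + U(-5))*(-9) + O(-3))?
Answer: -80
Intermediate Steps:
U(x) = 6 (U(x) = -4 + (6*1 - 1*(-4)) = -4 + (6 + 4) = -4 + 10 = 6)
O(j) = 2*j
-248 - ((-3*(-4) + U(-5))*(-9) + O(-3)) = -248 - ((-3*(-4) + 6)*(-9) + 2*(-3)) = -248 - ((12 + 6)*(-9) - 6) = -248 - (18*(-9) - 6) = -248 - (-162 - 6) = -248 - 1*(-168) = -248 + 168 = -80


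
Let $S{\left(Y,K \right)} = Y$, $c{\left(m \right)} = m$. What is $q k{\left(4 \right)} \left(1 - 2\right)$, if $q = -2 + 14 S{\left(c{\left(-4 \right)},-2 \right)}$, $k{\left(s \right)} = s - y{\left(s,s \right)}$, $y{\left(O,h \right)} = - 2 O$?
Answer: $696$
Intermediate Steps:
$k{\left(s \right)} = 3 s$ ($k{\left(s \right)} = s - - 2 s = s + 2 s = 3 s$)
$q = -58$ ($q = -2 + 14 \left(-4\right) = -2 - 56 = -58$)
$q k{\left(4 \right)} \left(1 - 2\right) = - 58 \cdot 3 \cdot 4 \left(1 - 2\right) = - 58 \cdot 12 \left(-1\right) = \left(-58\right) \left(-12\right) = 696$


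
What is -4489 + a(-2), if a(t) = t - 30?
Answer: -4521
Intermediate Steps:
a(t) = -30 + t
-4489 + a(-2) = -4489 + (-30 - 2) = -4489 - 32 = -4521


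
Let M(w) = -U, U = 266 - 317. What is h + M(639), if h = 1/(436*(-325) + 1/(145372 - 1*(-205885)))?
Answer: 2538428610592/49773116899 ≈ 51.000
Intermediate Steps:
U = -51
M(w) = 51 (M(w) = -1*(-51) = 51)
h = -351257/49773116899 (h = 1/(-141700 + 1/(145372 + 205885)) = 1/(-141700 + 1/351257) = 1/(-49773116899/351257) = -351257/49773116899 ≈ -7.0572e-6)
h + M(639) = -351257/49773116899 + 51 = 2538428610592/49773116899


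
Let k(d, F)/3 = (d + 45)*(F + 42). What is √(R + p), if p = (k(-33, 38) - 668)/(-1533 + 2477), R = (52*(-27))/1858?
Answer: √19077790715/109622 ≈ 1.2600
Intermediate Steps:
R = -702/929 (R = -1404*1/1858 = -702/929 ≈ -0.75565)
k(d, F) = 3*(42 + F)*(45 + d) (k(d, F) = 3*((d + 45)*(F + 42)) = 3*((45 + d)*(42 + F)) = 3*((42 + F)*(45 + d)) = 3*(42 + F)*(45 + d))
p = 553/236 (p = ((5670 + 126*(-33) + 135*38 + 3*38*(-33)) - 668)/(-1533 + 2477) = ((5670 - 4158 + 5130 - 3762) - 668)/944 = (2880 - 668)*(1/944) = 2212*(1/944) = 553/236 ≈ 2.3432)
√(R + p) = √(-702/929 + 553/236) = √(348065/219244) = √19077790715/109622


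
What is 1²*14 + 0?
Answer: 14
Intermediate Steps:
1²*14 + 0 = 1*14 + 0 = 14 + 0 = 14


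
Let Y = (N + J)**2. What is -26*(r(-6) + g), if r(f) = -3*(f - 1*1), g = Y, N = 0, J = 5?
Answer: -1196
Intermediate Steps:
Y = 25 (Y = (0 + 5)**2 = 5**2 = 25)
g = 25
r(f) = 3 - 3*f (r(f) = -3*(f - 1) = -3*(-1 + f) = 3 - 3*f)
-26*(r(-6) + g) = -26*((3 - 3*(-6)) + 25) = -26*((3 + 18) + 25) = -26*(21 + 25) = -26*46 = -1196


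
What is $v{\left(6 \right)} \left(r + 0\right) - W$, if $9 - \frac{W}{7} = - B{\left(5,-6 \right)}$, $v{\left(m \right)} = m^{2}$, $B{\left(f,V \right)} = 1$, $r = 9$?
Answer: $254$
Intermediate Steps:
$W = 70$ ($W = 63 - 7 \left(\left(-1\right) 1\right) = 63 - -7 = 63 + 7 = 70$)
$v{\left(6 \right)} \left(r + 0\right) - W = 6^{2} \left(9 + 0\right) - 70 = 36 \cdot 9 - 70 = 324 - 70 = 254$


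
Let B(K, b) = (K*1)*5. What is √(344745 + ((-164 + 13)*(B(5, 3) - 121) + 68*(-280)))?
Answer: √340201 ≈ 583.27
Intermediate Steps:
B(K, b) = 5*K (B(K, b) = K*5 = 5*K)
√(344745 + ((-164 + 13)*(B(5, 3) - 121) + 68*(-280))) = √(344745 + ((-164 + 13)*(5*5 - 121) + 68*(-280))) = √(344745 + (-151*(25 - 121) - 19040)) = √(344745 + (-151*(-96) - 19040)) = √(344745 + (14496 - 19040)) = √(344745 - 4544) = √340201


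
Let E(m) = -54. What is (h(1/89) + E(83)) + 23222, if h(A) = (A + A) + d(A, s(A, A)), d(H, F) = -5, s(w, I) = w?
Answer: 2061509/89 ≈ 23163.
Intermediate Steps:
h(A) = -5 + 2*A (h(A) = (A + A) - 5 = 2*A - 5 = -5 + 2*A)
(h(1/89) + E(83)) + 23222 = ((-5 + 2/89) - 54) + 23222 = (-443/89 - 54) + 23222 = -5249/89 + 23222 = 2061509/89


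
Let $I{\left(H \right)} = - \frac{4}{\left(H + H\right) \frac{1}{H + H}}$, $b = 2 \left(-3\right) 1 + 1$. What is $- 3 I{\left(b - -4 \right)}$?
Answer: $12$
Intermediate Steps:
$b = -5$ ($b = \left(-6\right) 1 + 1 = -6 + 1 = -5$)
$I{\left(H \right)} = -4$ ($I{\left(H \right)} = - \frac{4}{2 H \frac{1}{2 H}} = - \frac{4}{1} = \left(-4\right) 1 = -4$)
$- 3 I{\left(b - -4 \right)} = \left(-3\right) \left(-4\right) = 12$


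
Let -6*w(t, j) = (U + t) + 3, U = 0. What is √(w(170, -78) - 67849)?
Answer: I*√2443602/6 ≈ 260.53*I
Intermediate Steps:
w(t, j) = -½ - t/6 (w(t, j) = -((0 + t) + 3)/6 = -(t + 3)/6 = -(3 + t)/6 = -½ - t/6)
√(w(170, -78) - 67849) = √((-½ - ⅙*170) - 67849) = √((-½ - 85/3) - 67849) = √(-173/6 - 67849) = √(-407267/6) = I*√2443602/6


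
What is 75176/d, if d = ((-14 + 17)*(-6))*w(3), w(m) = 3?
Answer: -37588/27 ≈ -1392.1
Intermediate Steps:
d = -54 (d = ((-14 + 17)*(-6))*3 = (3*(-6))*3 = -18*3 = -54)
75176/d = 75176/(-54) = 75176*(-1/54) = -37588/27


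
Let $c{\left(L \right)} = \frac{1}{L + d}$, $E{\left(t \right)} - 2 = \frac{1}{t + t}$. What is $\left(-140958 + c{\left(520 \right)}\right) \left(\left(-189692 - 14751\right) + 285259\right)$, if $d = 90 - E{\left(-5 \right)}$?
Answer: $- \frac{69272694159808}{6081} \approx -1.1392 \cdot 10^{10}$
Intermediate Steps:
$E{\left(t \right)} = 2 + \frac{1}{2 t}$ ($E{\left(t \right)} = 2 + \frac{1}{t + t} = 2 + \frac{1}{2 t}$)
$d = \frac{881}{10}$ ($d = 90 - \left(2 + \frac{1}{2 \left(-5\right)}\right) = 90 - \left(2 + \frac{1}{2} \left(- \frac{1}{5}\right)\right) = 90 - \left(2 - \frac{1}{10}\right) = 90 - \frac{19}{10} = \frac{881}{10} \approx 88.1$)
$c{\left(L \right)} = \frac{1}{\frac{881}{10} + L}$ ($c{\left(L \right)} = \frac{1}{L + \frac{881}{10}} = \frac{1}{\frac{881}{10} + L}$)
$\left(-140958 + c{\left(520 \right)}\right) \left(\left(-189692 - 14751\right) + 285259\right) = \left(-140958 + \frac{10}{881 + 10 \cdot 520}\right) \left(\left(-189692 - 14751\right) + 285259\right) = \left(-140958 + \frac{10}{881 + 5200}\right) \left(-204443 + 285259\right) = \left(-140958 + \frac{10}{6081}\right) 80816 = \left(- \frac{857165588}{6081}\right) 80816 = - \frac{69272694159808}{6081}$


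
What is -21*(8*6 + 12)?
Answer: -1260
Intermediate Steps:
-21*(8*6 + 12) = -21*(48 + 12) = -21*60 = -1260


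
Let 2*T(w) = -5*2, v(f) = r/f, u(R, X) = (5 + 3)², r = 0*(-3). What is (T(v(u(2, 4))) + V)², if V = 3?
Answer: 4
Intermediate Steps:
r = 0
u(R, X) = 64 (u(R, X) = 8² = 64)
v(f) = 0 (v(f) = 0/f = 0)
T(w) = -5 (T(w) = (-5*2)/2 = (½)*(-10) = -5)
(T(v(u(2, 4))) + V)² = (-5 + 3)² = (-2)² = 4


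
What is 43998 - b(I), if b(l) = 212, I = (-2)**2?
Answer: 43786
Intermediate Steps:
I = 4
43998 - b(I) = 43998 - 1*212 = 43998 - 212 = 43786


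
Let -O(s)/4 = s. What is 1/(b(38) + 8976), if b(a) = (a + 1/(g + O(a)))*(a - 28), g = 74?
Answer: 39/364879 ≈ 0.00010688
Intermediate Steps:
O(s) = -4*s
b(a) = (-28 + a)*(a + 1/(74 - 4*a)) (b(a) = (a + 1/(74 - 4*a))*(a - 28) = (a + 1/(74 - 4*a))*(-28 + a) = (-28 + a)*(a + 1/(74 - 4*a)))
1/(b(38) + 8976) = 1/((28 - 186*38**2 + 4*38**3 + 2071*38)/(2*(-37 + 2*38)) + 8976) = 1/((28 - 186*1444 + 4*54872 + 78698)/(2*(-37 + 76)) + 8976) = 1/((1/2)*(28 - 268584 + 219488 + 78698)/39 + 8976) = 1/((1/2)*(1/39)*29630 + 8976) = 1/(14815/39 + 8976) = 1/(364879/39) = 39/364879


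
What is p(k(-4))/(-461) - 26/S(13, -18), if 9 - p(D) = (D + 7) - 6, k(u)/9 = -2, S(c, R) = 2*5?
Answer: -6123/2305 ≈ -2.6564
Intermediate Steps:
S(c, R) = 10
k(u) = -18 (k(u) = 9*(-2) = -18)
p(D) = 8 - D (p(D) = 9 - ((D + 7) - 6) = 9 - ((7 + D) - 6) = 9 - (1 + D) = 9 + (-1 - D) = 8 - D)
p(k(-4))/(-461) - 26/S(13, -18) = (8 - 1*(-18))/(-461) - 26/10 = (8 + 18)*(-1/461) - 26*1/10 = 26*(-1/461) - 13/5 = -26/461 - 13/5 = -6123/2305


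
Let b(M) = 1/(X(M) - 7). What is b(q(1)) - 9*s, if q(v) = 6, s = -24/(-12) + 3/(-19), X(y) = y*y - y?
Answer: -7226/437 ≈ -16.535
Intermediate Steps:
X(y) = y² - y
s = 35/19 (s = -24*(-1/12) + 3*(-1/19) = 2 - 3/19 = 35/19 ≈ 1.8421)
b(M) = 1/(-7 + M*(-1 + M)) (b(M) = 1/(M*(-1 + M) - 7) = 1/(-7 + M*(-1 + M)))
b(q(1)) - 9*s = 1/(-7 + 6*(-1 + 6)) - 9*35/19 = 1/(-7 + 6*5) - 315/19 = 1/(-7 + 30) - 315/19 = 1/23 - 315/19 = -7226/437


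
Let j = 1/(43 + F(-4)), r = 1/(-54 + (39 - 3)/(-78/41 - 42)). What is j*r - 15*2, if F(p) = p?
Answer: -3207020/106899 ≈ -30.000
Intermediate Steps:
r = -50/2741 (r = 1/(-54 + 36/(-78*1/41 - 42)) = 1/(-54 + 36/(-78/41 - 42)) = 1/(-54 + 36/(-1800/41)) = 1/(-54 + 36*(-41/1800)) = 1/(-54 - 41/50) = 1/(-2741/50) = -50/2741 ≈ -0.018242)
j = 1/39 (j = 1/(43 - 4) = 1/39 ≈ 0.025641)
j*r - 15*2 = (1/39)*(-50/2741) - 15*2 = -50/106899 - 30 = -3207020/106899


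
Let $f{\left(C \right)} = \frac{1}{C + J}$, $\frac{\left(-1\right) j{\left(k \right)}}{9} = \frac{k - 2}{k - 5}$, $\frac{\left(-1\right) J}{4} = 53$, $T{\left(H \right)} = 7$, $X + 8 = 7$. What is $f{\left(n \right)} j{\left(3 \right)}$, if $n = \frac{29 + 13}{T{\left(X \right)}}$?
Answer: $- \frac{9}{412} \approx -0.021845$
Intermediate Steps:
$X = -1$ ($X = -8 + 7 = -1$)
$J = -212$ ($J = \left(-4\right) 53 = -212$)
$j{\left(k \right)} = - \frac{9 \left(-2 + k\right)}{-5 + k}$ ($j{\left(k \right)} = - 9 \frac{k - 2}{k - 5} = - 9 \frac{-2 + k}{-5 + k} = - \frac{9 \left(-2 + k\right)}{-5 + k}$)
$n = 6$ ($n = \frac{29 + 13}{7} = 42 \cdot \frac{1}{7} = 6$)
$f{\left(C \right)} = \frac{1}{-212 + C}$ ($f{\left(C \right)} = \frac{1}{C - 212} = \frac{1}{-212 + C}$)
$f{\left(n \right)} j{\left(3 \right)} = \frac{9 \frac{1}{-5 + 3} \left(2 - 3\right)}{-212 + 6} = \frac{9 \frac{1}{-2} \left(2 - 3\right)}{-206} = - \frac{9 \left(- \frac{1}{2}\right) \left(-1\right)}{206} = \left(- \frac{1}{206}\right) \frac{9}{2} = - \frac{9}{412}$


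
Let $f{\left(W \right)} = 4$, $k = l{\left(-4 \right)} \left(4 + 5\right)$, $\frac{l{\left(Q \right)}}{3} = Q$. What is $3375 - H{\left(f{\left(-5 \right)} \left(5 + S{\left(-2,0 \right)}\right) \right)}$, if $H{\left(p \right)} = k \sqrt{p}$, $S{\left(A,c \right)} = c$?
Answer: $3375 + 216 \sqrt{5} \approx 3858.0$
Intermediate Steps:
$l{\left(Q \right)} = 3 Q$
$k = -108$ ($k = 3 \left(-4\right) \left(4 + 5\right) = \left(-12\right) 9 = -108$)
$H{\left(p \right)} = - 108 \sqrt{p}$
$3375 - H{\left(f{\left(-5 \right)} \left(5 + S{\left(-2,0 \right)}\right) \right)} = 3375 - - 108 \sqrt{4 \left(5 + 0\right)} = 3375 - - 108 \sqrt{4 \cdot 5} = 3375 - - 108 \sqrt{20} = 3375 - - 108 \cdot 2 \sqrt{5} = 3375 - - 216 \sqrt{5} = 3375 + 216 \sqrt{5}$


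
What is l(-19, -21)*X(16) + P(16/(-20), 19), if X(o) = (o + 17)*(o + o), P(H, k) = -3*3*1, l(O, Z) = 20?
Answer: 21111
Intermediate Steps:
P(H, k) = -9 (P(H, k) = -9*1 = -9)
X(o) = 2*o*(17 + o) (X(o) = (17 + o)*(2*o) = 2*o*(17 + o))
l(-19, -21)*X(16) + P(16/(-20), 19) = 20*(2*16*(17 + 16)) - 9 = 20*(2*16*33) - 9 = 20*1056 - 9 = 21120 - 9 = 21111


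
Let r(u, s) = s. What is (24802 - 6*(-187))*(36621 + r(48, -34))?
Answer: 948481388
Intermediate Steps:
(24802 - 6*(-187))*(36621 + r(48, -34)) = (24802 - 6*(-187))*(36621 - 34) = (24802 + 1122)*36587 = 25924*36587 = 948481388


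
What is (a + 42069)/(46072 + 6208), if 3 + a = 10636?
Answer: 26351/26140 ≈ 1.0081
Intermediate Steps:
a = 10633 (a = -3 + 10636 = 10633)
(a + 42069)/(46072 + 6208) = (10633 + 42069)/(46072 + 6208) = 52702/52280 = 52702*(1/52280) = 26351/26140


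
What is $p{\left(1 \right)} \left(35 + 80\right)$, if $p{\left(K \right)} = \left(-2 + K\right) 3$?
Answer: $-345$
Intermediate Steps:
$p{\left(K \right)} = -6 + 3 K$
$p{\left(1 \right)} \left(35 + 80\right) = \left(-6 + 3 \cdot 1\right) \left(35 + 80\right) = \left(-6 + 3\right) 115 = \left(-3\right) 115 = -345$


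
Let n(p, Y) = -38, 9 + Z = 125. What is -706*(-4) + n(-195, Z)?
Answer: 2786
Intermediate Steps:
Z = 116 (Z = -9 + 125 = 116)
-706*(-4) + n(-195, Z) = -706*(-4) - 38 = 2824 - 38 = 2786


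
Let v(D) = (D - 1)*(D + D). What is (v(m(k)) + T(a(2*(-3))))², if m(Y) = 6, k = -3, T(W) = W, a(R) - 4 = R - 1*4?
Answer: 2916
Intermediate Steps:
a(R) = R (a(R) = 4 + (R - 1*4) = 4 + (R - 4) = 4 + (-4 + R) = R)
v(D) = 2*D*(-1 + D) (v(D) = (-1 + D)*(2*D) = 2*D*(-1 + D))
(v(m(k)) + T(a(2*(-3))))² = (2*6*(-1 + 6) + 2*(-3))² = (2*6*5 - 6)² = (60 - 6)² = 54² = 2916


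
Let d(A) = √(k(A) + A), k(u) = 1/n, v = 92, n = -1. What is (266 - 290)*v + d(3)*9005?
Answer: -2208 + 9005*√2 ≈ 10527.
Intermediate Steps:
k(u) = -1 (k(u) = 1/(-1) = -1)
d(A) = √(-1 + A)
(266 - 290)*v + d(3)*9005 = (266 - 290)*92 + √(-1 + 3)*9005 = -24*92 + √2*9005 = -2208 + 9005*√2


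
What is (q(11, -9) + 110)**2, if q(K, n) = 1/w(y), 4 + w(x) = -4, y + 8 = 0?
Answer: 772641/64 ≈ 12073.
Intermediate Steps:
y = -8 (y = -8 + 0 = -8)
w(x) = -8 (w(x) = -4 - 4 = -8)
q(K, n) = -1/8 (q(K, n) = 1/(-8) = -1/8)
(q(11, -9) + 110)**2 = (-1/8 + 110)**2 = (879/8)**2 = 772641/64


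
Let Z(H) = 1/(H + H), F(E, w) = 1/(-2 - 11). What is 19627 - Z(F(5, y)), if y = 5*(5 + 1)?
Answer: 39267/2 ≈ 19634.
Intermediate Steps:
y = 30 (y = 5*6 = 30)
F(E, w) = -1/13 (F(E, w) = 1/(-13) = -1/13)
Z(H) = 1/(2*H)
19627 - Z(F(5, y)) = 19627 - 1/(2*(-1/13)) = 19627 - (-13)/2 = 19627 - 1*(-13/2) = 19627 + 13/2 = 39267/2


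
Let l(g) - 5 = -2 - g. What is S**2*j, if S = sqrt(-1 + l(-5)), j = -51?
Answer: -357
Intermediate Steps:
l(g) = 3 - g (l(g) = 5 + (-2 - g) = 3 - g)
S = sqrt(7) (S = sqrt(-1 + (3 - 1*(-5))) = sqrt(-1 + (3 + 5)) = sqrt(-1 + 8) = sqrt(7) ≈ 2.6458)
S**2*j = (sqrt(7))**2*(-51) = 7*(-51) = -357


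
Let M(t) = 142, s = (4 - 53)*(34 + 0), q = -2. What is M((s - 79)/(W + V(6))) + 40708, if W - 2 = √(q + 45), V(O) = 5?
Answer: 40850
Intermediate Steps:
W = 2 + √43 (W = 2 + √(-2 + 45) = 2 + √43 ≈ 8.5574)
s = -1666 (s = -49*34 = -1666)
M((s - 79)/(W + V(6))) + 40708 = 142 + 40708 = 40850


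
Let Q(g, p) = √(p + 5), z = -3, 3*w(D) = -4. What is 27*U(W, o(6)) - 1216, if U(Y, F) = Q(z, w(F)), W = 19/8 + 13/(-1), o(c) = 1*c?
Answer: -1216 + 9*√33 ≈ -1164.3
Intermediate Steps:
w(D) = -4/3 (w(D) = (⅓)*(-4) = -4/3)
Q(g, p) = √(5 + p)
o(c) = c
W = -85/8 (W = 19*(⅛) + 13*(-1) = 19/8 - 13 = -85/8 ≈ -10.625)
U(Y, F) = √33/3 (U(Y, F) = √(5 - 4/3) = √(11/3) = √33/3)
27*U(W, o(6)) - 1216 = 27*(√33/3) - 1216 = 9*√33 - 1216 = -1216 + 9*√33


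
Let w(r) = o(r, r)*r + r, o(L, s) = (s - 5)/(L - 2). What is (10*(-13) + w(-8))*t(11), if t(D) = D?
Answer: -8162/5 ≈ -1632.4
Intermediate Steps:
o(L, s) = (-5 + s)/(-2 + L)
w(r) = r + r*(-5 + r)/(-2 + r) (w(r) = ((-5 + r)/(-2 + r))*r + r = r*(-5 + r)/(-2 + r) + r = r + r*(-5 + r)/(-2 + r))
(10*(-13) + w(-8))*t(11) = (10*(-13) - 8*(-7 + 2*(-8))/(-2 - 8))*11 = (-130 - 8*(-7 - 16)/(-10))*11 = (-130 - 8*(-1/10)*(-23))*11 = (-130 - 92/5)*11 = -742/5*11 = -8162/5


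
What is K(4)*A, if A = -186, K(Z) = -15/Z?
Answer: 1395/2 ≈ 697.50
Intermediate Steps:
K(4)*A = -15/4*(-186) = 1395/2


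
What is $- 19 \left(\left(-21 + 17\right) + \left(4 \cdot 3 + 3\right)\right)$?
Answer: $-209$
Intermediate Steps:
$- 19 \left(\left(-21 + 17\right) + \left(4 \cdot 3 + 3\right)\right) = - 19 \left(-4 + \left(12 + 3\right)\right) = - 19 \left(-4 + 15\right) = \left(-19\right) 11 = -209$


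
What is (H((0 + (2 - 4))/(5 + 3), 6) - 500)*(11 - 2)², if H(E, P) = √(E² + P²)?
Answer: -40500 + 81*√577/4 ≈ -40014.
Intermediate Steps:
(H((0 + (2 - 4))/(5 + 3), 6) - 500)*(11 - 2)² = (√(((0 + (2 - 4))/(5 + 3))² + 6²) - 500)*(11 - 2)² = (√(((0 - 2)/8)² + 36) - 500)*9² = (√((-2*⅛)² + 36) - 500)*81 = (√((-¼)² + 36) - 500)*81 = (√(1/16 + 36) - 500)*81 = (√(577/16) - 500)*81 = (√577/4 - 500)*81 = (-500 + √577/4)*81 = -40500 + 81*√577/4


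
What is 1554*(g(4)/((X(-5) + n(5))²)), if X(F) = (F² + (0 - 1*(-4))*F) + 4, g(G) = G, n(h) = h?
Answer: 222/7 ≈ 31.714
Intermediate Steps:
X(F) = 4 + F² + 4*F (X(F) = (F² + (0 + 4)*F) + 4 = (F² + 4*F) + 4 = 4 + F² + 4*F)
1554*(g(4)/((X(-5) + n(5))²)) = 1554*(4/(((4 + (-5)² + 4*(-5)) + 5)²)) = 1554*(4/(((4 + 25 - 20) + 5)²)) = 1554*(4/((9 + 5)²)) = 1554*(4/(14²)) = 1554*(4/196) = 1554*(4*(1/196)) = 1554*(1/49) = 222/7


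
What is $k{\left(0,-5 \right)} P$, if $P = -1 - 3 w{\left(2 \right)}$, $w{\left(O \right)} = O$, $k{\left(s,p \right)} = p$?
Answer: $35$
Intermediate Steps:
$P = -7$ ($P = -1 - 6 = -7$)
$k{\left(0,-5 \right)} P = \left(-5\right) \left(-7\right) = 35$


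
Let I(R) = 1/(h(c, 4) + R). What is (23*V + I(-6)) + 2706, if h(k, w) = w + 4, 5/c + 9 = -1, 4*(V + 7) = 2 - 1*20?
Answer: 2442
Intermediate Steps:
V = -23/2 (V = -7 + (2 - 1*20)/4 = -7 + (2 - 20)/4 = -7 + (¼)*(-18) = -7 - 9/2 = -23/2 ≈ -11.500)
c = -½ (c = 5/(-9 - 1) = 5/(-10) = 5*(-⅒) = -½ ≈ -0.50000)
h(k, w) = 4 + w
I(R) = 1/(8 + R) (I(R) = 1/((4 + 4) + R) = 1/(8 + R))
(23*V + I(-6)) + 2706 = (23*(-23/2) + 1/(8 - 6)) + 2706 = (-529/2 + 1/2) + 2706 = (-529/2 + ½) + 2706 = -264 + 2706 = 2442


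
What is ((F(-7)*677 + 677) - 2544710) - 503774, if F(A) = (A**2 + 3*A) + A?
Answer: -3033590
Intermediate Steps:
F(A) = A**2 + 4*A
((F(-7)*677 + 677) - 2544710) - 503774 = ((-7*(4 - 7)*677 + 677) - 2544710) - 503774 = ((-7*(-3)*677 + 677) - 2544710) - 503774 = ((21*677 + 677) - 2544710) - 503774 = ((14217 + 677) - 2544710) - 503774 = (14894 - 2544710) - 503774 = -2529816 - 503774 = -3033590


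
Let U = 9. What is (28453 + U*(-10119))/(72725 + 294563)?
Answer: -31309/183644 ≈ -0.17049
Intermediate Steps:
(28453 + U*(-10119))/(72725 + 294563) = (28453 + 9*(-10119))/(72725 + 294563) = (28453 - 91071)/367288 = -62618*1/367288 = -31309/183644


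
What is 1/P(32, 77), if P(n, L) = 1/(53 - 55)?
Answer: -2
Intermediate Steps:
P(n, L) = -½ (P(n, L) = 1/(-2) = -½)
1/P(32, 77) = 1/(-½) = -2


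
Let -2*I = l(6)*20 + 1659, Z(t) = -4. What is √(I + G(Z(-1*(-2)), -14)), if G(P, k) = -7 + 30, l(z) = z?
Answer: I*√3466/2 ≈ 29.436*I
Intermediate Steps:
G(P, k) = 23
I = -1779/2 (I = -(6*20 + 1659)/2 = -(120 + 1659)/2 = -½*1779 = -1779/2 ≈ -889.50)
√(I + G(Z(-1*(-2)), -14)) = √(-1779/2 + 23) = √(-1733/2) = I*√3466/2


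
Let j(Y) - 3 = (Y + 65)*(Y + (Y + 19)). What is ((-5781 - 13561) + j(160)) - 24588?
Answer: 32348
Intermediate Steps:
j(Y) = 3 + (19 + 2*Y)*(65 + Y) (j(Y) = 3 + (Y + 65)*(Y + (Y + 19)) = 3 + (65 + Y)*(Y + (19 + Y)) = 3 + (65 + Y)*(19 + 2*Y) = 3 + (19 + 2*Y)*(65 + Y))
((-5781 - 13561) + j(160)) - 24588 = ((-5781 - 13561) + (1238 + 2*160**2 + 149*160)) - 24588 = (-19342 + (1238 + 2*25600 + 23840)) - 24588 = (-19342 + (1238 + 51200 + 23840)) - 24588 = (-19342 + 76278) - 24588 = 56936 - 24588 = 32348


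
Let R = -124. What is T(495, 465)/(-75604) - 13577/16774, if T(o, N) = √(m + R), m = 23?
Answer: -13577/16774 - I*√101/75604 ≈ -0.80941 - 0.00013293*I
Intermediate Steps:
T(o, N) = I*√101 (T(o, N) = √(23 - 124) = √(-101) = I*√101)
T(495, 465)/(-75604) - 13577/16774 = (I*√101)/(-75604) - 13577/16774 = (I*√101)*(-1/75604) - 13577*1/16774 = -I*√101/75604 - 13577/16774 = -13577/16774 - I*√101/75604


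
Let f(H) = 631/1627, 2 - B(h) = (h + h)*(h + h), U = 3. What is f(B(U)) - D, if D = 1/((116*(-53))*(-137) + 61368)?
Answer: 570197737/1470228788 ≈ 0.38783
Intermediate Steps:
B(h) = 2 - 4*h**2 (B(h) = 2 - (h + h)*(h + h) = 2 - 2*h*2*h = 2 - 4*h**2)
f(H) = 631/1627 (f(H) = 631*(1/1627) = 631/1627)
D = 1/903644 (D = 1/(-6148*(-137) + 61368) = 1/(842276 + 61368) = 1/903644 ≈ 1.1066e-6)
f(B(U)) - D = 631/1627 - 1*1/903644 = 631/1627 - 1/903644 = 570197737/1470228788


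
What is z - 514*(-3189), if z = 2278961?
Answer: 3918107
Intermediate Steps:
z - 514*(-3189) = 2278961 - 514*(-3189) = 2278961 + 1639146 = 3918107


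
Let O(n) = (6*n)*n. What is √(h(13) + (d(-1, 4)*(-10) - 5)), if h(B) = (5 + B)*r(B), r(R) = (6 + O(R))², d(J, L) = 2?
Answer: 5*√749087 ≈ 4327.5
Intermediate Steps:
O(n) = 6*n²
r(R) = (6 + 6*R²)²
h(B) = 36*(1 + B²)²*(5 + B) (h(B) = (5 + B)*(36*(1 + B²)²) = 36*(1 + B²)²*(5 + B))
√(h(13) + (d(-1, 4)*(-10) - 5)) = √(36*(1 + 13²)²*(5 + 13) + (2*(-10) - 5)) = √(36*(1 + 169)²*18 + (-20 - 5)) = √(36*170²*18 - 25) = √(36*28900*18 - 25) = √(18727200 - 25) = √18727175 = 5*√749087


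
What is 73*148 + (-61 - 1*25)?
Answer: 10718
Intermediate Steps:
73*148 + (-61 - 1*25) = 10804 + (-61 - 25) = 10804 - 86 = 10718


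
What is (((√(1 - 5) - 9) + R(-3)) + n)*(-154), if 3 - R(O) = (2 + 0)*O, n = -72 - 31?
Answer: 15862 - 308*I ≈ 15862.0 - 308.0*I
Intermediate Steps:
n = -103
R(O) = 3 - 2*O (R(O) = 3 - (2 + 0)*O = 3 - 2*O)
(((√(1 - 5) - 9) + R(-3)) + n)*(-154) = (((√(1 - 5) - 9) + (3 - 2*(-3))) - 103)*(-154) = (((√(-4) - 9) + (3 + 6)) - 103)*(-154) = (((2*I - 9) + 9) - 103)*(-154) = (((-9 + 2*I) + 9) - 103)*(-154) = (2*I - 103)*(-154) = (-103 + 2*I)*(-154) = 15862 - 308*I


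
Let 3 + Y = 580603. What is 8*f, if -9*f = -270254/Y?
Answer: 270254/653175 ≈ 0.41375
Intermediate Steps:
Y = 580600 (Y = -3 + 580603 = 580600)
f = 135127/2612700 (f = -(-270254)/(9*580600) = -⅑*(-135127/290300) = 135127/2612700 ≈ 0.051719)
8*f = 8*(135127/2612700) = 270254/653175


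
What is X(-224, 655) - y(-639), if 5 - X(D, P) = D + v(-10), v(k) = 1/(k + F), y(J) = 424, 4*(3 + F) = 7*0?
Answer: -2534/13 ≈ -194.92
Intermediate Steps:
F = -3 (F = -3 + (7*0)/4 = -3 + (¼)*0 = -3 + 0 = -3)
v(k) = 1/(-3 + k) (v(k) = 1/(k - 3) = 1/(-3 + k))
X(D, P) = 66/13 - D (X(D, P) = 5 - (D + 1/(-3 - 10)) = 5 - (D + 1/(-13)) = 5 - (D - 1/13) = 5 - (-1/13 + D) = 5 + (1/13 - D) = 66/13 - D)
X(-224, 655) - y(-639) = (66/13 - 1*(-224)) - 1*424 = (66/13 + 224) - 424 = 2978/13 - 424 = -2534/13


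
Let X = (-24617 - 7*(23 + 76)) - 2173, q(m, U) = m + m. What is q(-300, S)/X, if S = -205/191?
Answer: 200/9161 ≈ 0.021832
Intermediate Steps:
S = -205/191 (S = -205*1/191 = -205/191 ≈ -1.0733)
q(m, U) = 2*m
X = -27483 (X = (-24617 - 7*99) - 2173 = (-24617 - 693) - 2173 = -25310 - 2173 = -27483)
q(-300, S)/X = (2*(-300))/(-27483) = -600*(-1/27483) = 200/9161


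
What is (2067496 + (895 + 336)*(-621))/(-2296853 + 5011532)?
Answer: 1303045/2714679 ≈ 0.48000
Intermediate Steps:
(2067496 + (895 + 336)*(-621))/(-2296853 + 5011532) = (2067496 + 1231*(-621))/2714679 = (2067496 - 764451)*(1/2714679) = 1303045*(1/2714679) = 1303045/2714679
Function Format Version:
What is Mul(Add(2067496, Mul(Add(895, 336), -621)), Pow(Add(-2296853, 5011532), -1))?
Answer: Rational(1303045, 2714679) ≈ 0.48000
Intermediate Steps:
Mul(Add(2067496, Mul(Add(895, 336), -621)), Pow(Add(-2296853, 5011532), -1)) = Mul(Add(2067496, Mul(1231, -621)), Pow(2714679, -1)) = Mul(Add(2067496, -764451), Rational(1, 2714679)) = Mul(1303045, Rational(1, 2714679)) = Rational(1303045, 2714679)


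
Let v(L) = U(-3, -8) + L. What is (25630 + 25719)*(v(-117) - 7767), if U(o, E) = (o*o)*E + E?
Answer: -408943436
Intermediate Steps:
U(o, E) = E + E*o**2 (U(o, E) = o**2*E + E = E*o**2 + E = E + E*o**2)
v(L) = -80 + L (v(L) = -8*(1 + (-3)**2) + L = -8*(1 + 9) + L = -8*10 + L = -80 + L)
(25630 + 25719)*(v(-117) - 7767) = (25630 + 25719)*((-80 - 117) - 7767) = 51349*(-197 - 7767) = 51349*(-7964) = -408943436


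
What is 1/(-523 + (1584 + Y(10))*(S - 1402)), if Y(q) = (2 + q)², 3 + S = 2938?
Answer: 1/2648501 ≈ 3.7757e-7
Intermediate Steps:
S = 2935 (S = -3 + 2938 = 2935)
1/(-523 + (1584 + Y(10))*(S - 1402)) = 1/(-523 + (1584 + (2 + 10)²)*(2935 - 1402)) = 1/(-523 + (1584 + 12²)*1533) = 1/(-523 + (1584 + 144)*1533) = 1/(-523 + 1728*1533) = 1/(-523 + 2649024) = 1/2648501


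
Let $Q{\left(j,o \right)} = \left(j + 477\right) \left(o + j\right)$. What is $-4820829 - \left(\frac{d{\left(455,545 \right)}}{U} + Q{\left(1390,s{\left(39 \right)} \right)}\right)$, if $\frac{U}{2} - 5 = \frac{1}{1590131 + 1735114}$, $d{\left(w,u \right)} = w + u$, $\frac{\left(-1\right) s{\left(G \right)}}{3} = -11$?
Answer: $- \frac{62162715686660}{8313113} \approx -7.4777 \cdot 10^{6}$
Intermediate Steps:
$s{\left(G \right)} = 33$ ($s{\left(G \right)} = \left(-3\right) \left(-11\right) = 33$)
$Q{\left(j,o \right)} = \left(477 + j\right) \left(j + o\right)$
$d{\left(w,u \right)} = u + w$
$U = \frac{33252452}{3325245}$ ($U = 10 + \frac{2}{1590131 + 1735114} = 10 + \frac{2}{3325245} = \frac{33252452}{3325245} \approx 10.0$)
$-4820829 - \left(\frac{d{\left(455,545 \right)}}{U} + Q{\left(1390,s{\left(39 \right)} \right)}\right) = -4820829 - \left(\frac{545 + 455}{\frac{33252452}{3325245}} + \left(1390^{2} + 477 \cdot 1390 + 477 \cdot 33 + 1390 \cdot 33\right)\right) = -4820829 - \left(1000 \cdot \frac{3325245}{33252452} + \left(1932100 + 663030 + 15741 + 45870\right)\right) = -4820829 - \left(\frac{831311250}{8313113} + 2656741\right) = -4820829 - \frac{22086619455983}{8313113} = - \frac{62162715686660}{8313113}$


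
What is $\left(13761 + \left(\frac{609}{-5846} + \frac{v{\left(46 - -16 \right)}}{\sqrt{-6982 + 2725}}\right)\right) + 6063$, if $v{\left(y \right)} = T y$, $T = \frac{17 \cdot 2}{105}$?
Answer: $\frac{115890495}{5846} - \frac{2108 i \sqrt{473}}{148995} \approx 19824.0 - 0.3077 i$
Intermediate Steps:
$T = \frac{34}{105}$ ($T = 34 \cdot \frac{1}{105} = \frac{34}{105} \approx 0.32381$)
$v{\left(y \right)} = \frac{34 y}{105}$
$\left(13761 + \left(\frac{609}{-5846} + \frac{v{\left(46 - -16 \right)}}{\sqrt{-6982 + 2725}}\right)\right) + 6063 = \left(13761 + \left(\frac{609}{-5846} + \frac{\frac{34}{105} \left(46 - -16\right)}{\sqrt{-6982 + 2725}}\right)\right) + 6063 = \left(13761 + \left(609 \left(- \frac{1}{5846}\right) + \frac{\frac{34}{105} \left(46 + 16\right)}{\sqrt{-4257}}\right)\right) + 6063 = \left(13761 - \left(\frac{609}{5846} - \frac{\frac{34}{105} \cdot 62}{3 i \sqrt{473}}\right)\right) + 6063 = \left(13761 - \left(\frac{609}{5846} - \frac{2108 \left(- \frac{i \sqrt{473}}{1419}\right)}{105}\right)\right) + 6063 = \left(13761 - \left(\frac{609}{5846} + \frac{2108 i \sqrt{473}}{148995}\right)\right) + 6063 = \left(\frac{80446197}{5846} - \frac{2108 i \sqrt{473}}{148995}\right) + 6063 = \frac{115890495}{5846} - \frac{2108 i \sqrt{473}}{148995}$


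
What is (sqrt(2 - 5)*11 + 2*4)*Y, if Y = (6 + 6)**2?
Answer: 1152 + 1584*I*sqrt(3) ≈ 1152.0 + 2743.6*I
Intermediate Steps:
Y = 144 (Y = 12**2 = 144)
(sqrt(2 - 5)*11 + 2*4)*Y = (sqrt(2 - 5)*11 + 2*4)*144 = (sqrt(-3)*11 + 8)*144 = ((I*sqrt(3))*11 + 8)*144 = (11*I*sqrt(3) + 8)*144 = (8 + 11*I*sqrt(3))*144 = 1152 + 1584*I*sqrt(3)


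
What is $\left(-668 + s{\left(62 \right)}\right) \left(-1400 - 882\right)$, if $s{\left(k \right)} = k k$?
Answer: $-7247632$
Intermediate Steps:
$s{\left(k \right)} = k^{2}$
$\left(-668 + s{\left(62 \right)}\right) \left(-1400 - 882\right) = \left(-668 + 62^{2}\right) \left(-1400 - 882\right) = \left(-668 + 3844\right) \left(-2282\right) = 3176 \left(-2282\right) = -7247632$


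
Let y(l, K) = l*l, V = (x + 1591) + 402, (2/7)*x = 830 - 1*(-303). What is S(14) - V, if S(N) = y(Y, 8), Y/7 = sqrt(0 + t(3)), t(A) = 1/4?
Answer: -23785/4 ≈ -5946.3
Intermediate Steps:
x = 7931/2 (x = 7*(830 - 1*(-303))/2 = 7*(830 + 303)/2 = (7/2)*1133 = 7931/2 ≈ 3965.5)
V = 11917/2 (V = (7931/2 + 1591) + 402 = 11113/2 + 402 = 11917/2 ≈ 5958.5)
t(A) = 1/4
Y = 7/2 (Y = 7*sqrt(0 + 1/4) = 7*sqrt(1/4) = 7*(1/2) = 7/2 ≈ 3.5000)
y(l, K) = l**2
S(N) = 49/4 (S(N) = (7/2)**2 = 49/4)
S(14) - V = 49/4 - 1*11917/2 = 49/4 - 11917/2 = -23785/4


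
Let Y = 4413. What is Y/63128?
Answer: 4413/63128 ≈ 0.069906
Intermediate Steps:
Y/63128 = 4413/63128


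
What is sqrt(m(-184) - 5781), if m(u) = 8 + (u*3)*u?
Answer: 7*sqrt(1955) ≈ 309.51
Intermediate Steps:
m(u) = 8 + 3*u**2 (m(u) = 8 + (3*u)*u = 8 + 3*u**2)
sqrt(m(-184) - 5781) = sqrt((8 + 3*(-184)**2) - 5781) = sqrt((8 + 3*33856) - 5781) = sqrt((8 + 101568) - 5781) = sqrt(101576 - 5781) = sqrt(95795) = 7*sqrt(1955)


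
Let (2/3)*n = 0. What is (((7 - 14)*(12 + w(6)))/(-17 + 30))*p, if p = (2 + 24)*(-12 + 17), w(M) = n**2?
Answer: -840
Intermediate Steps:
n = 0 (n = (3/2)*0 = 0)
w(M) = 0 (w(M) = 0**2 = 0)
p = 130 (p = 26*5 = 130)
(((7 - 14)*(12 + w(6)))/(-17 + 30))*p = (((7 - 14)*(12 + 0))/(-17 + 30))*130 = ((-7*12)/13)*130 = ((1/13)*(-84))*130 = -84/13*130 = -840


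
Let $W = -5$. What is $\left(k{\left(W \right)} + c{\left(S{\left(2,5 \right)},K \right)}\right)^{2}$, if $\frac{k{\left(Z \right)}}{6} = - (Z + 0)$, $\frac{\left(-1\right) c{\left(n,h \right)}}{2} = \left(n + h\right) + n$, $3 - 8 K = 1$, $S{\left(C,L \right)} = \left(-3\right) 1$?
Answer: $\frac{6889}{4} \approx 1722.3$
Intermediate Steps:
$S{\left(C,L \right)} = -3$
$K = \frac{1}{4}$ ($K = \frac{3}{8} - \frac{1}{8} = \frac{1}{4} \approx 0.25$)
$c{\left(n,h \right)} = - 4 n - 2 h$ ($c{\left(n,h \right)} = - 2 \left(\left(n + h\right) + n\right) = - 2 \left(\left(h + n\right) + n\right) = - 2 \left(h + 2 n\right) = - 4 n - 2 h$)
$k{\left(Z \right)} = - 6 Z$ ($k{\left(Z \right)} = 6 \left(- (Z + 0)\right) = 6 \left(- Z\right) = - 6 Z$)
$\left(k{\left(W \right)} + c{\left(S{\left(2,5 \right)},K \right)}\right)^{2} = \left(\left(-6\right) \left(-5\right) - - \frac{23}{2}\right)^{2} = \left(30 + \left(12 - \frac{1}{2}\right)\right)^{2} = \left(30 + \frac{23}{2}\right)^{2} = \left(\frac{83}{2}\right)^{2} = \frac{6889}{4}$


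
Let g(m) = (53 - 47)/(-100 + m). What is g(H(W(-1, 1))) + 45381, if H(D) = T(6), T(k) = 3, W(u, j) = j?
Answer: 4401951/97 ≈ 45381.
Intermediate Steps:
H(D) = 3
g(m) = 6/(-100 + m)
g(H(W(-1, 1))) + 45381 = 6/(-100 + 3) + 45381 = 6/(-97) + 45381 = 6*(-1/97) + 45381 = -6/97 + 45381 = 4401951/97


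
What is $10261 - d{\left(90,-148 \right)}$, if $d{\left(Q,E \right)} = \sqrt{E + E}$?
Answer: $10261 - 2 i \sqrt{74} \approx 10261.0 - 17.205 i$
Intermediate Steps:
$d{\left(Q,E \right)} = \sqrt{2} \sqrt{E}$ ($d{\left(Q,E \right)} = \sqrt{2 E} = \sqrt{2} \sqrt{E}$)
$10261 - d{\left(90,-148 \right)} = 10261 - \sqrt{2} \sqrt{-148} = 10261 - \sqrt{2} \cdot 2 i \sqrt{37} = 10261 - 2 i \sqrt{74}$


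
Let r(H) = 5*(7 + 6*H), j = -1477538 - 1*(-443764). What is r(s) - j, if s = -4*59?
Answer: 1026729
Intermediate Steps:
s = -236
j = -1033774 (j = -1477538 + 443764 = -1033774)
r(H) = 35 + 30*H
r(s) - j = (35 + 30*(-236)) - 1*(-1033774) = (35 - 7080) + 1033774 = -7045 + 1033774 = 1026729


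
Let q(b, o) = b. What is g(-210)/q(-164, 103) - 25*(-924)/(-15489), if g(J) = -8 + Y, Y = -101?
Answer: -700033/846732 ≈ -0.82675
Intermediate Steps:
g(J) = -109 (g(J) = -8 - 101 = -109)
g(-210)/q(-164, 103) - 25*(-924)/(-15489) = -109/(-164) - 25*(-924)/(-15489) = -109*(-1/164) + 23100*(-1/15489) = 109/164 - 7700/5163 = -700033/846732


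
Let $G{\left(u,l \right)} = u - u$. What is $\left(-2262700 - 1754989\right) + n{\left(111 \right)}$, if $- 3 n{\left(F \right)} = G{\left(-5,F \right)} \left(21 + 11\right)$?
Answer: $-4017689$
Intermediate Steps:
$G{\left(u,l \right)} = 0$
$n{\left(F \right)} = 0$ ($n{\left(F \right)} = - \frac{0 \left(21 + 11\right)}{3} = - \frac{0 \cdot 32}{3} = \left(- \frac{1}{3}\right) 0 = 0$)
$\left(-2262700 - 1754989\right) + n{\left(111 \right)} = \left(-2262700 - 1754989\right) + 0 = -4017689 + 0 = -4017689$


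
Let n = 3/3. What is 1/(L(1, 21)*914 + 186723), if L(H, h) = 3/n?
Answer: 1/189465 ≈ 5.2780e-6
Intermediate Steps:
n = 1 (n = 3*(1/3) = 1)
L(H, h) = 3 (L(H, h) = 3/1 = 3*1 = 3)
1/(L(1, 21)*914 + 186723) = 1/(3*914 + 186723) = 1/(2742 + 186723) = 1/189465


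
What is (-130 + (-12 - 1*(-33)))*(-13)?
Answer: 1417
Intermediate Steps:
(-130 + (-12 - 1*(-33)))*(-13) = (-130 + (-12 + 33))*(-13) = (-130 + 21)*(-13) = -109*(-13) = 1417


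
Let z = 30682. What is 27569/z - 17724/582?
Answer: -87960435/2976154 ≈ -29.555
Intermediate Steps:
27569/z - 17724/582 = 27569/30682 - 17724/582 = 27569*(1/30682) - 17724*1/582 = 27569/30682 - 2954/97 = -87960435/2976154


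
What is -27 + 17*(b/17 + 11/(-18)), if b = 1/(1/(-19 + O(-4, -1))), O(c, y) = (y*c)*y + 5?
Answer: -997/18 ≈ -55.389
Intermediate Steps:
O(c, y) = 5 + c*y² (O(c, y) = (c*y)*y + 5 = c*y² + 5 = 5 + c*y²)
b = -18 (b = 1/(1/(-19 + (5 - 4*(-1)²))) = 1/(1/(-19 + (5 - 4*1))) = 1/(1/(-19 + (5 - 4))) = 1/(1/(-19 + 1)) = 1/(1/(-18)) = 1/(-1/18) = -18)
-27 + 17*(b/17 + 11/(-18)) = -27 + 17*(-18/17 + 11/(-18)) = -27 + 17*(-18*1/17 + 11*(-1/18)) = -27 + 17*(-18/17 - 11/18) = -27 + 17*(-511/306) = -27 - 511/18 = -997/18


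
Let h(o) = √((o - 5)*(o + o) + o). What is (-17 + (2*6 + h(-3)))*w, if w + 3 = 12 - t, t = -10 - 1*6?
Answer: -125 + 75*√5 ≈ 42.705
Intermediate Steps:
t = -16 (t = -10 - 6 = -16)
w = 25 (w = -3 + (12 - 1*(-16)) = -3 + (12 + 16) = -3 + 28 = 25)
h(o) = √(o + 2*o*(-5 + o)) (h(o) = √((-5 + o)*(2*o) + o) = √(2*o*(-5 + o) + o) = √(o + 2*o*(-5 + o)))
(-17 + (2*6 + h(-3)))*w = (-17 + (2*6 + √(-3*(-9 + 2*(-3)))))*25 = (-17 + (12 + √(-3*(-9 - 6))))*25 = (-17 + (12 + √(-3*(-15))))*25 = (-17 + (12 + √45))*25 = (-17 + (12 + 3*√5))*25 = (-5 + 3*√5)*25 = -125 + 75*√5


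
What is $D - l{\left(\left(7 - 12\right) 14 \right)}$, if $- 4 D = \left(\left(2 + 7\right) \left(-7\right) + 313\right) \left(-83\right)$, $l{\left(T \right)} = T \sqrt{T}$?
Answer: $\frac{10375}{2} + 70 i \sqrt{70} \approx 5187.5 + 585.66 i$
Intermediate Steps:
$l{\left(T \right)} = T^{\frac{3}{2}}$
$D = \frac{10375}{2}$ ($D = - \frac{\left(\left(2 + 7\right) \left(-7\right) + 313\right) \left(-83\right)}{4} = - \frac{\left(9 \left(-7\right) + 313\right) \left(-83\right)}{4} = - \frac{\left(-63 + 313\right) \left(-83\right)}{4} = - \frac{250 \left(-83\right)}{4} = \left(- \frac{1}{4}\right) \left(-20750\right) = \frac{10375}{2} \approx 5187.5$)
$D - l{\left(\left(7 - 12\right) 14 \right)} = \frac{10375}{2} - \left(\left(7 - 12\right) 14\right)^{\frac{3}{2}} = \frac{10375}{2} - \left(\left(-5\right) 14\right)^{\frac{3}{2}} = \frac{10375}{2} - \left(-70\right)^{\frac{3}{2}} = \frac{10375}{2} - - 70 i \sqrt{70} = \frac{10375}{2} + 70 i \sqrt{70}$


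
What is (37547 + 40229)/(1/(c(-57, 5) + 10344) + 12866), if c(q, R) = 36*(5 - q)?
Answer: 978110976/161802817 ≈ 6.0451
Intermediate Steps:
c(q, R) = 180 - 36*q
(37547 + 40229)/(1/(c(-57, 5) + 10344) + 12866) = (37547 + 40229)/(1/((180 - 36*(-57)) + 10344) + 12866) = 77776/(1/((180 + 2052) + 10344) + 12866) = 77776/(1/(2232 + 10344) + 12866) = 77776/(1/12576 + 12866) = 77776/(161802817/12576) = 77776*(12576/161802817) = 978110976/161802817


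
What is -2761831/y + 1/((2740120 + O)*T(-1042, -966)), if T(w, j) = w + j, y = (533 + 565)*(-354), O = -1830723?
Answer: 1260823614508141/177444620039448 ≈ 7.1054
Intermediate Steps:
y = -388692 (y = 1098*(-354) = -388692)
T(w, j) = j + w
-2761831/y + 1/((2740120 + O)*T(-1042, -966)) = -2761831/(-388692) + 1/((2740120 - 1830723)*(-966 - 1042)) = -2761831*(-1/388692) + 1/(909397*(-2008)) = 2761831/388692 + (1/909397)*(-1/2008) = 2761831/388692 - 1/1826069176 = 1260823614508141/177444620039448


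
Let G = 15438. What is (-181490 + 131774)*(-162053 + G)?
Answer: 7289111340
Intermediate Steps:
(-181490 + 131774)*(-162053 + G) = (-181490 + 131774)*(-162053 + 15438) = -49716*(-146615) = 7289111340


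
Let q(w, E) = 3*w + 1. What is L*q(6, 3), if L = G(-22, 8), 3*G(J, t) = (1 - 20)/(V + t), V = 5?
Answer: -361/39 ≈ -9.2564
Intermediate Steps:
q(w, E) = 1 + 3*w
G(J, t) = -19/(3*(5 + t)) (G(J, t) = ((1 - 20)/(5 + t))/3 = (-19/(5 + t))/3 = -19/(3*(5 + t)))
L = -19/39 (L = -19/(15 + 3*8) = -19/(15 + 24) = -19/39 ≈ -0.48718)
L*q(6, 3) = -19*(1 + 3*6)/39 = -19*(1 + 18)/39 = -19/39*19 = -361/39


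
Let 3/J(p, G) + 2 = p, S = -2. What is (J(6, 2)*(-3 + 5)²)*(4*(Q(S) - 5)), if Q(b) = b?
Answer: -84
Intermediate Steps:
J(p, G) = 3/(-2 + p)
(J(6, 2)*(-3 + 5)²)*(4*(Q(S) - 5)) = ((3/(-2 + 6))*(-3 + 5)²)*(4*(-2 - 5)) = ((3/4)*2²)*(4*(-7)) = ((3*(¼))*4)*(-28) = ((¾)*4)*(-28) = 3*(-28) = -84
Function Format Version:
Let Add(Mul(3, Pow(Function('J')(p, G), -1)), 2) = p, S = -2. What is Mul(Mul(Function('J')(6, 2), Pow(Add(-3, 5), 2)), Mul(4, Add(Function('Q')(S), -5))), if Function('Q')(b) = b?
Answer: -84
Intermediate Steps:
Function('J')(p, G) = Mul(3, Pow(Add(-2, p), -1))
Mul(Mul(Function('J')(6, 2), Pow(Add(-3, 5), 2)), Mul(4, Add(Function('Q')(S), -5))) = Mul(Mul(Mul(3, Pow(Add(-2, 6), -1)), Pow(Add(-3, 5), 2)), Mul(4, Add(-2, -5))) = Mul(Mul(Mul(3, Pow(4, -1)), Pow(2, 2)), Mul(4, -7)) = Mul(Mul(Mul(3, Rational(1, 4)), 4), -28) = Mul(Mul(Rational(3, 4), 4), -28) = Mul(3, -28) = -84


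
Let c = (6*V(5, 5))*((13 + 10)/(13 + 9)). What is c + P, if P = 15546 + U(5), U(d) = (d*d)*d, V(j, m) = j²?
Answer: 174106/11 ≈ 15828.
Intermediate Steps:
U(d) = d³ (U(d) = d²*d = d³)
c = 1725/11 (c = (6*5²)*((13 + 10)/(13 + 9)) = (6*25)*(23/22) = 150*(23*(1/22)) = 150*(23/22) = 1725/11 ≈ 156.82)
P = 15671 (P = 15546 + 5³ = 15546 + 125 = 15671)
c + P = 1725/11 + 15671 = 174106/11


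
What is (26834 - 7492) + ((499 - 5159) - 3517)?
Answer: 11165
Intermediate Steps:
(26834 - 7492) + ((499 - 5159) - 3517) = 19342 + (-4660 - 3517) = 19342 - 8177 = 11165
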